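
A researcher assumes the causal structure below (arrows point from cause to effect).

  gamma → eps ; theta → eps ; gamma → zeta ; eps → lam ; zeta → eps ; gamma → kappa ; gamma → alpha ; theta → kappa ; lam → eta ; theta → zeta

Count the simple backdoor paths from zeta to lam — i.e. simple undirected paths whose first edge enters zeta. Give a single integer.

A backdoor path from zeta to lam is any simple undirected path whose first edge points into zeta (i.e. leaves zeta via a parent).
Parents of zeta: {gamma, theta}.
Enumerating:
  P1: zeta <- theta -> kappa <- gamma -> eps -> lam
  P2: zeta <- theta -> eps -> lam
  P3: zeta <- gamma -> kappa <- theta -> eps -> lam
  P4: zeta <- gamma -> eps -> lam
That exhausts the simple backdoor paths. Count: 4.

4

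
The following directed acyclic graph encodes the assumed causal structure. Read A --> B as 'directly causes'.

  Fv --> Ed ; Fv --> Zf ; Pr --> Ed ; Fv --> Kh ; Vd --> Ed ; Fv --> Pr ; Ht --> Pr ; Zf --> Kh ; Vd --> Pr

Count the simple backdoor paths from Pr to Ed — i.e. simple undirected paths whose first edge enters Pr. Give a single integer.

2

A backdoor path from Pr to Ed is any simple undirected path whose first edge points into Pr (i.e. leaves Pr via a parent).
Parents of Pr: {Fv, Ht, Vd}.
Enumerating:
  P1: Pr <- Vd -> Ed
  P2: Pr <- Fv -> Ed
That exhausts the simple backdoor paths. Count: 2.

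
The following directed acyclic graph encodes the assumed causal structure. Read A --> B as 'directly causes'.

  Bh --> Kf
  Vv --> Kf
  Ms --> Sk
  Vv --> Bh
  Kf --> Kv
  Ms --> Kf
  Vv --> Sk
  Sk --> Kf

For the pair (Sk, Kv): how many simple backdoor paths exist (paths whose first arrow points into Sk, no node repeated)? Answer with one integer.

A backdoor path from Sk to Kv is any simple undirected path whose first edge points into Sk (i.e. leaves Sk via a parent).
Parents of Sk: {Ms, Vv}.
Enumerating:
  P1: Sk <- Vv -> Bh -> Kf -> Kv
  P2: Sk <- Vv -> Kf -> Kv
  P3: Sk <- Ms -> Kf -> Kv
That exhausts the simple backdoor paths. Count: 3.

3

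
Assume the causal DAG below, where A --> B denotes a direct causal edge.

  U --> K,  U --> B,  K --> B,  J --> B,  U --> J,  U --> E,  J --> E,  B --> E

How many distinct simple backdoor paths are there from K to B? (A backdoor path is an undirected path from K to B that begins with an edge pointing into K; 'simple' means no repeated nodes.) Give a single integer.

A backdoor path from K to B is any simple undirected path whose first edge points into K (i.e. leaves K via a parent).
Parents of K: {U}.
Enumerating:
  P1: K <- U -> J -> B
  P2: K <- U -> J -> E <- B
  P3: K <- U -> B
  P4: K <- U -> E <- J -> B
  P5: K <- U -> E <- B
That exhausts the simple backdoor paths. Count: 5.

5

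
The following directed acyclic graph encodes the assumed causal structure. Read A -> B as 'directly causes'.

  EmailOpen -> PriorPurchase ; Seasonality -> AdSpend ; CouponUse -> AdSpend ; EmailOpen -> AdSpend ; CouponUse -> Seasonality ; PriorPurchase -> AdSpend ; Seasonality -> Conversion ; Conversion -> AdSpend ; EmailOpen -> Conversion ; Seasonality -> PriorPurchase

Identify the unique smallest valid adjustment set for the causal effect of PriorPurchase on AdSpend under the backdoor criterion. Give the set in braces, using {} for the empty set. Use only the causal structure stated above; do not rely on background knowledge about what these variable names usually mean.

Variables eligible for adjustment (non-descendants of PriorPurchase, excluding PriorPurchase and AdSpend): {Conversion, CouponUse, EmailOpen, Seasonality}.
Backdoor paths from PriorPurchase to AdSpend:
  P1: PriorPurchase <- Seasonality <- CouponUse -> AdSpend
  P2: PriorPurchase <- Seasonality -> Conversion <- EmailOpen -> AdSpend
  P3: PriorPurchase <- Seasonality -> Conversion -> AdSpend
  P4: PriorPurchase <- Seasonality -> AdSpend
  P5: PriorPurchase <- EmailOpen -> Conversion <- Seasonality <- CouponUse -> AdSpend
  P6: PriorPurchase <- EmailOpen -> Conversion <- Seasonality -> AdSpend
  P7: PriorPurchase <- EmailOpen -> Conversion -> AdSpend
  P8: PriorPurchase <- EmailOpen -> AdSpend
The empty set is not sufficient: P1 (PriorPurchase <- Seasonality <- CouponUse -> AdSpend) has no collider blocking it and no conditioned non-collider, so it is open.
Try {EmailOpen, Seasonality}:
  P1: blocked at chain node Seasonality ∈ conditioning set.
  P2: blocked at fork node Seasonality ∈ conditioning set.
  P3: blocked at fork node Seasonality ∈ conditioning set.
  P4: blocked at fork node Seasonality ∈ conditioning set.
  P5: blocked at fork node EmailOpen ∈ conditioning set.
  P6: blocked at fork node EmailOpen ∈ conditioning set.
  P7: blocked at fork node EmailOpen ∈ conditioning set.
  P8: blocked at fork node EmailOpen ∈ conditioning set.
{EmailOpen, Seasonality} contains no descendant of PriorPurchase and blocks every backdoor path.
Every element of {EmailOpen, Seasonality} is needed (dropping EmailOpen leaves P7 open; dropping Seasonality leaves P1 open), so no proper subset is valid.
Among all size-2 subsets of the eligible variables, only {EmailOpen, Seasonality} blocks every backdoor path, so it is the unique smallest valid adjustment set.

{EmailOpen, Seasonality}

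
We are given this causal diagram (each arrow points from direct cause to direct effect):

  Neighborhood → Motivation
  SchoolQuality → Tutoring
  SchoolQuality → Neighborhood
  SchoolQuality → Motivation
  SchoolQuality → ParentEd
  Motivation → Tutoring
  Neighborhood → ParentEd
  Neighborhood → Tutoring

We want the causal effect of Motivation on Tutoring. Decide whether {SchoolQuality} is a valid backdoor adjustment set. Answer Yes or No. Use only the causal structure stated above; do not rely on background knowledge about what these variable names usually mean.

Backdoor paths from Motivation to Tutoring (paths whose first edge points into Motivation):
  P1: Motivation <- SchoolQuality -> Neighborhood -> Tutoring
  P2: Motivation <- SchoolQuality -> ParentEd <- Neighborhood -> Tutoring
  P3: Motivation <- SchoolQuality -> Tutoring
  P4: Motivation <- Neighborhood <- SchoolQuality -> Tutoring
  P5: Motivation <- Neighborhood -> ParentEd <- SchoolQuality -> Tutoring
  P6: Motivation <- Neighborhood -> Tutoring
Condition 1 (no descendant of Motivation in the set): holds — descendants of Motivation are {Tutoring}; none are in {SchoolQuality}.
Condition 2 (every backdoor path blocked by {SchoolQuality}):
  P1: blocked at fork node SchoolQuality ∈ conditioning set.
  P2: blocked at fork node SchoolQuality ∈ conditioning set.
  P3: blocked at fork node SchoolQuality ∈ conditioning set.
  P4: blocked at fork node SchoolQuality ∈ conditioning set.
  P5: blocked at collider ParentEd (neither it nor any descendant is in the conditioning set).
  P6: open — no interior node is in the conditioning set.
{SchoolQuality} does not satisfy the backdoor criterion.

No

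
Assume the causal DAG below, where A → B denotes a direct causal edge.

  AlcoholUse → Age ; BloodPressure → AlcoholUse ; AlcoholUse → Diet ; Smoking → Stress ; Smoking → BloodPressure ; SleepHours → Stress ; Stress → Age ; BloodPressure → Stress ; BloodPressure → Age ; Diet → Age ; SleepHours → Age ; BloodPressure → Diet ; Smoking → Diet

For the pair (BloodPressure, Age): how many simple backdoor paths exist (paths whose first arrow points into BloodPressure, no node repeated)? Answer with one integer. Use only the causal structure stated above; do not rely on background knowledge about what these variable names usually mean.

4

A backdoor path from BloodPressure to Age is any simple undirected path whose first edge points into BloodPressure (i.e. leaves BloodPressure via a parent).
Parents of BloodPressure: {Smoking}.
Enumerating:
  P1: BloodPressure <- Smoking -> Diet <- AlcoholUse -> Age
  P2: BloodPressure <- Smoking -> Diet -> Age
  P3: BloodPressure <- Smoking -> Stress <- SleepHours -> Age
  P4: BloodPressure <- Smoking -> Stress -> Age
That exhausts the simple backdoor paths. Count: 4.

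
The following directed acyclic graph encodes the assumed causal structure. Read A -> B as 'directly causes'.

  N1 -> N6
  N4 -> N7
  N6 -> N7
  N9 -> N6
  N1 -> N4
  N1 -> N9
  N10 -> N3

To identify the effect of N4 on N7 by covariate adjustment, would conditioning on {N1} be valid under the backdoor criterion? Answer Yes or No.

Backdoor paths from N4 to N7 (paths whose first edge points into N4):
  P1: N4 <- N1 -> N9 -> N6 -> N7
  P2: N4 <- N1 -> N6 -> N7
Condition 1 (no descendant of N4 in the set): holds — descendants of N4 are {N7}; none are in {N1}.
Condition 2 (every backdoor path blocked by {N1}):
  P1: blocked at fork node N1 ∈ conditioning set.
  P2: blocked at fork node N1 ∈ conditioning set.
{N1} satisfies the backdoor criterion.

Yes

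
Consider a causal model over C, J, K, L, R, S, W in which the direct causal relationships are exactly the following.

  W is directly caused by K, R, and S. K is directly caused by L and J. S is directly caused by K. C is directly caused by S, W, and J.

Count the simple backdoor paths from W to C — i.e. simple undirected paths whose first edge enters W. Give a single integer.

A backdoor path from W to C is any simple undirected path whose first edge points into W (i.e. leaves W via a parent).
Parents of W: {K, R, S}.
Enumerating:
  P1: W <- K <- J -> C
  P2: W <- K -> S -> C
  P3: W <- S <- K <- J -> C
  P4: W <- S -> C
That exhausts the simple backdoor paths. Count: 4.

4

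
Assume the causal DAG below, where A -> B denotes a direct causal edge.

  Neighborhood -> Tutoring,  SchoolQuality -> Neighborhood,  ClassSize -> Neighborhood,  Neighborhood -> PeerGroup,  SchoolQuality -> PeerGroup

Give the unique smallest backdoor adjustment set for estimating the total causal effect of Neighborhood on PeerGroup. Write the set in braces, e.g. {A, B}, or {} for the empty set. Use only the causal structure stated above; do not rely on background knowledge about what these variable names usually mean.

Variables eligible for adjustment (non-descendants of Neighborhood, excluding Neighborhood and PeerGroup): {ClassSize, SchoolQuality}.
Backdoor paths from Neighborhood to PeerGroup:
  P1: Neighborhood <- SchoolQuality -> PeerGroup
The empty set is not sufficient: P1 (Neighborhood <- SchoolQuality -> PeerGroup) has no collider blocking it and no conditioned non-collider, so it is open.
Try {SchoolQuality}:
  P1: blocked at fork node SchoolQuality ∈ conditioning set.
{SchoolQuality} contains no descendant of Neighborhood and blocks every backdoor path.
No other singleton works — e.g. {ClassSize} leaves P1 open — so {SchoolQuality} is the unique smallest valid adjustment set.

{SchoolQuality}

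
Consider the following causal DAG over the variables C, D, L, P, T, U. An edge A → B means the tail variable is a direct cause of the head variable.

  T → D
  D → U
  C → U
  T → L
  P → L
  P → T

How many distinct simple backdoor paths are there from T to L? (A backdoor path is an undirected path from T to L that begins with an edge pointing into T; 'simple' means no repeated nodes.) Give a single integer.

1

A backdoor path from T to L is any simple undirected path whose first edge points into T (i.e. leaves T via a parent).
Parents of T: {P}.
Enumerating:
  P1: T <- P -> L
That exhausts the simple backdoor paths. Count: 1.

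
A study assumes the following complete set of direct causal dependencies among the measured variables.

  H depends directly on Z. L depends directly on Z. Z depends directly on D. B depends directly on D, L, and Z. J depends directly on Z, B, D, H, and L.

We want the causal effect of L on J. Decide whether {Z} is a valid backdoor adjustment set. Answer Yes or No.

Backdoor paths from L to J (paths whose first edge points into L):
  P1: L <- Z <- D -> B -> J
  P2: L <- Z <- D -> J
  P3: L <- Z -> B <- D -> J
  P4: L <- Z -> B -> J
  P5: L <- Z -> H -> J
  P6: L <- Z -> J
Condition 1 (no descendant of L in the set): holds — descendants of L are {B, J}; none are in {Z}.
Condition 2 (every backdoor path blocked by {Z}):
  P1: blocked at chain node Z ∈ conditioning set.
  P2: blocked at chain node Z ∈ conditioning set.
  P3: blocked at fork node Z ∈ conditioning set.
  P4: blocked at fork node Z ∈ conditioning set.
  P5: blocked at fork node Z ∈ conditioning set.
  P6: blocked at fork node Z ∈ conditioning set.
{Z} satisfies the backdoor criterion.

Yes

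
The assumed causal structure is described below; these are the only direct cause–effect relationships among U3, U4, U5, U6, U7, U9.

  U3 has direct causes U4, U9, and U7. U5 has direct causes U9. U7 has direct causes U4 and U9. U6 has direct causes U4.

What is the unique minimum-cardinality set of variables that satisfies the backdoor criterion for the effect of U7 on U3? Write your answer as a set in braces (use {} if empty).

{U4, U9}

Variables eligible for adjustment (non-descendants of U7, excluding U7 and U3): {U4, U5, U6, U9}.
Backdoor paths from U7 to U3:
  P1: U7 <- U9 -> U3
  P2: U7 <- U4 -> U3
The empty set is not sufficient: P1 (U7 <- U9 -> U3) has no collider blocking it and no conditioned non-collider, so it is open.
Try {U4, U9}:
  P1: blocked at fork node U9 ∈ conditioning set.
  P2: blocked at fork node U4 ∈ conditioning set.
{U4, U9} contains no descendant of U7 and blocks every backdoor path.
Every element of {U4, U9} is needed (dropping U4 leaves P2 open; dropping U9 leaves P1 open), so no proper subset is valid.
Among all size-2 subsets of the eligible variables, only {U4, U9} blocks every backdoor path, so it is the unique smallest valid adjustment set.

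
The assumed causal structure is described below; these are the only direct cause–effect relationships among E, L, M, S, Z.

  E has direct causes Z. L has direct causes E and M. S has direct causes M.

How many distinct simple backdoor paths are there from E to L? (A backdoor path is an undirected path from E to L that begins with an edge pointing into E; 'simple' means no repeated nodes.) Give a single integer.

A backdoor path from E to L is any simple undirected path whose first edge points into E (i.e. leaves E via a parent).
Parents of E: {Z}.
No simple path from any parent of E reaches L without revisiting E, so there are no backdoor paths.

0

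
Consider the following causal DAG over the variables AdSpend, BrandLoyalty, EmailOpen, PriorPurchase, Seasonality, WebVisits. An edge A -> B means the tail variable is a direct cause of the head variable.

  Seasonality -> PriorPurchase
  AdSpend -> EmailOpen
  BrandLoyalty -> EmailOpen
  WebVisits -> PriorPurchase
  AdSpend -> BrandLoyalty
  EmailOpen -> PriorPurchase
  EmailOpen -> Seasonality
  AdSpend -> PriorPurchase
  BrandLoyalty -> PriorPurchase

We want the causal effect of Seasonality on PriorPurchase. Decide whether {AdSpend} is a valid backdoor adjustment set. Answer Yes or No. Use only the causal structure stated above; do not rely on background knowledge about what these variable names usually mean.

No

Backdoor paths from Seasonality to PriorPurchase (paths whose first edge points into Seasonality):
  P1: Seasonality <- EmailOpen <- AdSpend -> BrandLoyalty -> PriorPurchase
  P2: Seasonality <- EmailOpen <- AdSpend -> PriorPurchase
  P3: Seasonality <- EmailOpen <- BrandLoyalty <- AdSpend -> PriorPurchase
  P4: Seasonality <- EmailOpen <- BrandLoyalty -> PriorPurchase
  P5: Seasonality <- EmailOpen -> PriorPurchase
Condition 1 (no descendant of Seasonality in the set): holds — descendants of Seasonality are {PriorPurchase}; none are in {AdSpend}.
Condition 2 (every backdoor path blocked by {AdSpend}):
  P1: blocked at fork node AdSpend ∈ conditioning set.
  P2: blocked at fork node AdSpend ∈ conditioning set.
  P3: blocked at fork node AdSpend ∈ conditioning set.
  P4: open — no interior node is in the conditioning set.
  P5: open — no interior node is in the conditioning set.
{AdSpend} does not satisfy the backdoor criterion.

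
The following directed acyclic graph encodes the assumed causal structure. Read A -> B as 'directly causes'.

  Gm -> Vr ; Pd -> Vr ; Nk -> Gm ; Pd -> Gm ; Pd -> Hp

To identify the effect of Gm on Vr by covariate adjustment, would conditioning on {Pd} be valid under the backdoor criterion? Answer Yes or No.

Backdoor paths from Gm to Vr (paths whose first edge points into Gm):
  P1: Gm <- Pd -> Vr
Condition 1 (no descendant of Gm in the set): holds — descendants of Gm are {Vr}; none are in {Pd}.
Condition 2 (every backdoor path blocked by {Pd}):
  P1: blocked at fork node Pd ∈ conditioning set.
{Pd} satisfies the backdoor criterion.

Yes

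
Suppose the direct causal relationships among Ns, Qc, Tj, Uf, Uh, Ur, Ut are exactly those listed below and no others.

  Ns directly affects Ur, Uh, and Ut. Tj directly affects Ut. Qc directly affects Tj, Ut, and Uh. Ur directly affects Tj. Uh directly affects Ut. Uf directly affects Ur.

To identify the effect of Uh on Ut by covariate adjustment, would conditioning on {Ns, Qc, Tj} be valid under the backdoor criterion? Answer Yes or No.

Backdoor paths from Uh to Ut (paths whose first edge points into Uh):
  P1: Uh <- Ns -> Ur -> Tj <- Qc -> Ut
  P2: Uh <- Ns -> Ur -> Tj -> Ut
  P3: Uh <- Ns -> Ut
  P4: Uh <- Qc -> Tj <- Ur <- Ns -> Ut
  P5: Uh <- Qc -> Tj -> Ut
  P6: Uh <- Qc -> Ut
Condition 1 (no descendant of Uh in the set): holds — descendants of Uh are {Ut}; none are in {Ns, Qc, Tj}.
Condition 2 (every backdoor path blocked by {Ns, Qc, Tj}):
  P1: blocked at fork node Ns ∈ conditioning set.
  P2: blocked at fork node Ns ∈ conditioning set.
  P3: blocked at fork node Ns ∈ conditioning set.
  P4: blocked at fork node Qc ∈ conditioning set.
  P5: blocked at fork node Qc ∈ conditioning set.
  P6: blocked at fork node Qc ∈ conditioning set.
{Ns, Qc, Tj} satisfies the backdoor criterion.

Yes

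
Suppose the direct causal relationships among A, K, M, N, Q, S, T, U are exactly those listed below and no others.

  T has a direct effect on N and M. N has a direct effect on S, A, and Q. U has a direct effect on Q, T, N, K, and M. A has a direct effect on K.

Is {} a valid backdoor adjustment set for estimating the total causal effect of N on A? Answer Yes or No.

Backdoor paths from N to A (paths whose first edge points into N):
  P1: N <- U -> K <- A
  P2: N <- T <- U -> K <- A
  P3: N <- T -> M <- U -> K <- A
Condition 1 (no descendant of N in the set): holds — descendants of N are {A, K, Q, S}; none are in {}.
Condition 2 (every backdoor path blocked by {}):
  P1: blocked at collider K (neither it nor any descendant is in the conditioning set).
  P2: blocked at collider K (neither it nor any descendant is in the conditioning set).
  P3: blocked at collider M (neither it nor any descendant is in the conditioning set).
{} satisfies the backdoor criterion.

Yes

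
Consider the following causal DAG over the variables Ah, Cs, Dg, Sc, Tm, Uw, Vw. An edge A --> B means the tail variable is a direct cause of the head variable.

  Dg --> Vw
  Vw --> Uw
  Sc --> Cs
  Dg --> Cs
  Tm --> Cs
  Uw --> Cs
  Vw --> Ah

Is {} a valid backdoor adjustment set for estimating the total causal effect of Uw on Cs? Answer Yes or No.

Backdoor paths from Uw to Cs (paths whose first edge points into Uw):
  P1: Uw <- Vw <- Dg -> Cs
Condition 1 (no descendant of Uw in the set): holds — descendants of Uw are {Cs}; none are in {}.
Condition 2 (every backdoor path blocked by {}):
  P1: open — no interior node is in the conditioning set.
{} does not satisfy the backdoor criterion.

No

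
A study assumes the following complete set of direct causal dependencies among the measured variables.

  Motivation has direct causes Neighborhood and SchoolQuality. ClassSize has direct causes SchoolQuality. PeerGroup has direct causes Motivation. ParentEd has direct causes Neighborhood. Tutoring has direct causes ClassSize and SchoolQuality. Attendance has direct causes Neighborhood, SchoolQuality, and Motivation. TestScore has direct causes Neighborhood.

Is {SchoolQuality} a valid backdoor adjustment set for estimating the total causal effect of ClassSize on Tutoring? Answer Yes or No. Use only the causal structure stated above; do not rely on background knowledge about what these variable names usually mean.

Backdoor paths from ClassSize to Tutoring (paths whose first edge points into ClassSize):
  P1: ClassSize <- SchoolQuality -> Tutoring
Condition 1 (no descendant of ClassSize in the set): holds — descendants of ClassSize are {Tutoring}; none are in {SchoolQuality}.
Condition 2 (every backdoor path blocked by {SchoolQuality}):
  P1: blocked at fork node SchoolQuality ∈ conditioning set.
{SchoolQuality} satisfies the backdoor criterion.

Yes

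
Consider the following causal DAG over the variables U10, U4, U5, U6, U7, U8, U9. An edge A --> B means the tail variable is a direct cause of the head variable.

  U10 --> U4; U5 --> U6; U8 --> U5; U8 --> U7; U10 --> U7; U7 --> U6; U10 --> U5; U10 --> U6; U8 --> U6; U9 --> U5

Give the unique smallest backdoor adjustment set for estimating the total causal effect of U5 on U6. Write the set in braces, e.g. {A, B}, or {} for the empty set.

Variables eligible for adjustment (non-descendants of U5, excluding U5 and U6): {U10, U4, U7, U8, U9}.
Backdoor paths from U5 to U6:
  P1: U5 <- U10 -> U7 <- U8 -> U6
  P2: U5 <- U10 -> U7 -> U6
  P3: U5 <- U10 -> U6
  P4: U5 <- U8 -> U7 <- U10 -> U6
  P5: U5 <- U8 -> U7 -> U6
  P6: U5 <- U8 -> U6
The empty set is not sufficient: P2 (U5 <- U10 -> U7 -> U6) has no collider blocking it and no conditioned non-collider, so it is open.
Try {U10, U8}:
  P1: blocked at fork node U10 ∈ conditioning set.
  P2: blocked at fork node U10 ∈ conditioning set.
  P3: blocked at fork node U10 ∈ conditioning set.
  P4: blocked at fork node U8 ∈ conditioning set.
  P5: blocked at fork node U8 ∈ conditioning set.
  P6: blocked at fork node U8 ∈ conditioning set.
{U10, U8} contains no descendant of U5 and blocks every backdoor path.
Every element of {U10, U8} is needed (dropping U10 leaves P2 open; dropping U8 leaves P5 open), so no proper subset is valid.
Among all size-2 subsets of the eligible variables, only {U10, U8} blocks every backdoor path, so it is the unique smallest valid adjustment set.

{U10, U8}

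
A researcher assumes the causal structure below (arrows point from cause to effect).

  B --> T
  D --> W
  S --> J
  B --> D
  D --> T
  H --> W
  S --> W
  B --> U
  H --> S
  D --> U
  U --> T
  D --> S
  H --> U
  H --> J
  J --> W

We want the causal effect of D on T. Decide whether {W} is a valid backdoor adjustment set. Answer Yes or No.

Backdoor paths from D to T (paths whose first edge points into D):
  P1: D <- B -> U -> T
  P2: D <- B -> T
Condition 1 (no descendant of D in the set): FAILS — W is a descendant of D.
Condition 2 (every backdoor path blocked by {W}):
  P1: open — no interior node is in the conditioning set.
  P2: open — no interior node is in the conditioning set.
{W} does not satisfy the backdoor criterion.

No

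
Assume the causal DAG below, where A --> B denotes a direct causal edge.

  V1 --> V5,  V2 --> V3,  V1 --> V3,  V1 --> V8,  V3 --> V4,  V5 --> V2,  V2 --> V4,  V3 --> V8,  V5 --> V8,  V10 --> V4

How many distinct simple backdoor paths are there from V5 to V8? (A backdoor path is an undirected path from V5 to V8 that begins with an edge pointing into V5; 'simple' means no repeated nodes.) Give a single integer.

2

A backdoor path from V5 to V8 is any simple undirected path whose first edge points into V5 (i.e. leaves V5 via a parent).
Parents of V5: {V1}.
Enumerating:
  P1: V5 <- V1 -> V3 -> V8
  P2: V5 <- V1 -> V8
That exhausts the simple backdoor paths. Count: 2.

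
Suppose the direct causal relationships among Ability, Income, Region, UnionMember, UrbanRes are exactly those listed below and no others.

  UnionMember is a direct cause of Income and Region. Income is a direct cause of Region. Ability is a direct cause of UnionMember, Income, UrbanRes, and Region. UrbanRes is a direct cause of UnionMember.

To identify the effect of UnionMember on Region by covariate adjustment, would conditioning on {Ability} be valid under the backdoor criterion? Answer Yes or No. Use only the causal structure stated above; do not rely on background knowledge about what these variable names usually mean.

Yes

Backdoor paths from UnionMember to Region (paths whose first edge points into UnionMember):
  P1: UnionMember <- Ability -> Income -> Region
  P2: UnionMember <- Ability -> Region
  P3: UnionMember <- UrbanRes <- Ability -> Income -> Region
  P4: UnionMember <- UrbanRes <- Ability -> Region
Condition 1 (no descendant of UnionMember in the set): holds — descendants of UnionMember are {Income, Region}; none are in {Ability}.
Condition 2 (every backdoor path blocked by {Ability}):
  P1: blocked at fork node Ability ∈ conditioning set.
  P2: blocked at fork node Ability ∈ conditioning set.
  P3: blocked at fork node Ability ∈ conditioning set.
  P4: blocked at fork node Ability ∈ conditioning set.
{Ability} satisfies the backdoor criterion.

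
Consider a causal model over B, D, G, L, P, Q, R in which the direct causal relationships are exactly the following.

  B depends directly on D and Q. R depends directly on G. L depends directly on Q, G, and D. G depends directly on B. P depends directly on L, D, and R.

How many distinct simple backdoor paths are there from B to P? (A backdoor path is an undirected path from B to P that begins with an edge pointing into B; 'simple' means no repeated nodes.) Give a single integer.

A backdoor path from B to P is any simple undirected path whose first edge points into B (i.e. leaves B via a parent).
Parents of B: {D, Q}.
Enumerating:
  P1: B <- D -> L <- G -> R -> P
  P2: B <- D -> L -> P
  P3: B <- D -> P
  P4: B <- Q -> L <- D -> P
  P5: B <- Q -> L <- G -> R -> P
  P6: B <- Q -> L -> P
That exhausts the simple backdoor paths. Count: 6.

6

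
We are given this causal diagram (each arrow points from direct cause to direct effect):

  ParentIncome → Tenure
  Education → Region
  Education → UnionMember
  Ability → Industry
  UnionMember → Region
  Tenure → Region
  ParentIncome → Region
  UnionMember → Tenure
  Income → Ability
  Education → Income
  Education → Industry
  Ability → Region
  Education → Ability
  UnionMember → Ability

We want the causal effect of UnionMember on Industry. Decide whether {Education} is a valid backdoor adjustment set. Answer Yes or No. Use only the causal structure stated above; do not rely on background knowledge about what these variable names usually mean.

Backdoor paths from UnionMember to Industry (paths whose first edge points into UnionMember):
  P1: UnionMember <- Education -> Income -> Ability -> Industry
  P2: UnionMember <- Education -> Ability -> Industry
  P3: UnionMember <- Education -> Industry
  P4: UnionMember <- Education -> Region <- Ability -> Industry
Condition 1 (no descendant of UnionMember in the set): holds — descendants of UnionMember are {Ability, Industry, Region, Tenure}; none are in {Education}.
Condition 2 (every backdoor path blocked by {Education}):
  P1: blocked at fork node Education ∈ conditioning set.
  P2: blocked at fork node Education ∈ conditioning set.
  P3: blocked at fork node Education ∈ conditioning set.
  P4: blocked at fork node Education ∈ conditioning set.
{Education} satisfies the backdoor criterion.

Yes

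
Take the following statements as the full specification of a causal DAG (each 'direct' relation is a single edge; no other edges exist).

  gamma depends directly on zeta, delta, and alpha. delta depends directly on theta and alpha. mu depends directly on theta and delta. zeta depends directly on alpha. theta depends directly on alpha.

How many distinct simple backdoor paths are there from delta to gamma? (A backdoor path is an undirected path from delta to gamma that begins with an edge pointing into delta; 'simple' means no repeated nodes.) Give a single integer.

4

A backdoor path from delta to gamma is any simple undirected path whose first edge points into delta (i.e. leaves delta via a parent).
Parents of delta: {alpha, theta}.
Enumerating:
  P1: delta <- alpha -> zeta -> gamma
  P2: delta <- alpha -> gamma
  P3: delta <- theta <- alpha -> zeta -> gamma
  P4: delta <- theta <- alpha -> gamma
That exhausts the simple backdoor paths. Count: 4.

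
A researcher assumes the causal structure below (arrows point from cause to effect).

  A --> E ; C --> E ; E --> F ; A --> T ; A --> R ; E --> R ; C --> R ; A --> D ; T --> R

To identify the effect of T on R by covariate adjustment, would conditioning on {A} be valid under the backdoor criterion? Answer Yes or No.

Yes

Backdoor paths from T to R (paths whose first edge points into T):
  P1: T <- A -> E <- C -> R
  P2: T <- A -> E -> R
  P3: T <- A -> R
Condition 1 (no descendant of T in the set): holds — descendants of T are {R}; none are in {A}.
Condition 2 (every backdoor path blocked by {A}):
  P1: blocked at fork node A ∈ conditioning set.
  P2: blocked at fork node A ∈ conditioning set.
  P3: blocked at fork node A ∈ conditioning set.
{A} satisfies the backdoor criterion.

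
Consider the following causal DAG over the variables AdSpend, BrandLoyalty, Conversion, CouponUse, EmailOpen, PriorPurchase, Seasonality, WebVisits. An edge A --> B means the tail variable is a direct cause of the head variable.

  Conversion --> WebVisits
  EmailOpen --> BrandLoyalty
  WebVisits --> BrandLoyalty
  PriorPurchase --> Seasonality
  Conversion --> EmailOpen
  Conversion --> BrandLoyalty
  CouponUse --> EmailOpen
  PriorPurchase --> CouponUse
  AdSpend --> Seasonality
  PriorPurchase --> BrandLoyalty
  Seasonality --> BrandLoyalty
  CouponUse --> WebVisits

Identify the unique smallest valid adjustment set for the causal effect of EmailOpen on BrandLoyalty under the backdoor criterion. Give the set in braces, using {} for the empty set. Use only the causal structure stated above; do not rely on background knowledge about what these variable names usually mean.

Variables eligible for adjustment (non-descendants of EmailOpen, excluding EmailOpen and BrandLoyalty): {AdSpend, Conversion, CouponUse, PriorPurchase, Seasonality, WebVisits}.
Backdoor paths from EmailOpen to BrandLoyalty:
  P1: EmailOpen <- Conversion -> WebVisits <- CouponUse <- PriorPurchase -> Seasonality -> BrandLoyalty
  P2: EmailOpen <- Conversion -> WebVisits <- CouponUse <- PriorPurchase -> BrandLoyalty
  P3: EmailOpen <- Conversion -> WebVisits -> BrandLoyalty
  P4: EmailOpen <- Conversion -> BrandLoyalty
  P5: EmailOpen <- CouponUse <- PriorPurchase -> Seasonality -> BrandLoyalty
  P6: EmailOpen <- CouponUse <- PriorPurchase -> BrandLoyalty
  P7: EmailOpen <- CouponUse -> WebVisits <- Conversion -> BrandLoyalty
  P8: EmailOpen <- CouponUse -> WebVisits -> BrandLoyalty
The empty set is not sufficient: P3 (EmailOpen <- Conversion -> WebVisits -> BrandLoyalty) has no collider blocking it and no conditioned non-collider, so it is open.
Try {Conversion, CouponUse}:
  P1: blocked at fork node Conversion ∈ conditioning set.
  P2: blocked at fork node Conversion ∈ conditioning set.
  P3: blocked at fork node Conversion ∈ conditioning set.
  P4: blocked at fork node Conversion ∈ conditioning set.
  P5: blocked at chain node CouponUse ∈ conditioning set.
  P6: blocked at chain node CouponUse ∈ conditioning set.
  P7: blocked at fork node CouponUse ∈ conditioning set.
  P8: blocked at fork node CouponUse ∈ conditioning set.
{Conversion, CouponUse} contains no descendant of EmailOpen and blocks every backdoor path.
Every element of {Conversion, CouponUse} is needed (dropping Conversion leaves P3 open; dropping CouponUse leaves P5 open), so no proper subset is valid.
Among all size-2 subsets of the eligible variables, only {Conversion, CouponUse} blocks every backdoor path, so it is the unique smallest valid adjustment set.

{Conversion, CouponUse}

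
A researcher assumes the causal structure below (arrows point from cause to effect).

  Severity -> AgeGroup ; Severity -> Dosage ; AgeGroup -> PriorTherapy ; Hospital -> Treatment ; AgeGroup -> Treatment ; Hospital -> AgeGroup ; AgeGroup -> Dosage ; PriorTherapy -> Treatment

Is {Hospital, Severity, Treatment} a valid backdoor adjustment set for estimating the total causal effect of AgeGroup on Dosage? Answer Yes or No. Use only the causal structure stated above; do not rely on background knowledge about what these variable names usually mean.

Backdoor paths from AgeGroup to Dosage (paths whose first edge points into AgeGroup):
  P1: AgeGroup <- Severity -> Dosage
Condition 1 (no descendant of AgeGroup in the set): FAILS — Treatment is a descendant of AgeGroup.
Condition 2 (every backdoor path blocked by {Hospital, Severity, Treatment}):
  P1: blocked at fork node Severity ∈ conditioning set.
{Hospital, Severity, Treatment} does not satisfy the backdoor criterion.

No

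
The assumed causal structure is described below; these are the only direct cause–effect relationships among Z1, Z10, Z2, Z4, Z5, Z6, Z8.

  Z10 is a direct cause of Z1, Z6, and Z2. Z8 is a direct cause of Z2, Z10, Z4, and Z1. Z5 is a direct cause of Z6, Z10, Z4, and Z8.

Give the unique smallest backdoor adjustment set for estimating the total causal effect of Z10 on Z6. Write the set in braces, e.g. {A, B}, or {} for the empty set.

{Z5}

Variables eligible for adjustment (non-descendants of Z10, excluding Z10 and Z6): {Z4, Z5, Z8}.
Backdoor paths from Z10 to Z6:
  P1: Z10 <- Z5 -> Z6
  P2: Z10 <- Z8 <- Z5 -> Z6
  P3: Z10 <- Z8 -> Z4 <- Z5 -> Z6
The empty set is not sufficient: P1 (Z10 <- Z5 -> Z6) has no collider blocking it and no conditioned non-collider, so it is open.
Try {Z5}:
  P1: blocked at fork node Z5 ∈ conditioning set.
  P2: blocked at fork node Z5 ∈ conditioning set.
  P3: blocked at collider Z4 (neither it nor any descendant is in the conditioning set).
{Z5} contains no descendant of Z10 and blocks every backdoor path.
No other singleton works — e.g. {Z8} leaves P1 open — so {Z5} is the unique smallest valid adjustment set.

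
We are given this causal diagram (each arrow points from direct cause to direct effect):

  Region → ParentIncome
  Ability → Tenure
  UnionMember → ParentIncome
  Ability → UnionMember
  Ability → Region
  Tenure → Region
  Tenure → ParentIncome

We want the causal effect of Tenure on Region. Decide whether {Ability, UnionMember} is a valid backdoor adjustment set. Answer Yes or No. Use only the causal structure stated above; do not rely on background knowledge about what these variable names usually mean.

Yes

Backdoor paths from Tenure to Region (paths whose first edge points into Tenure):
  P1: Tenure <- Ability -> Region
  P2: Tenure <- Ability -> UnionMember -> ParentIncome <- Region
Condition 1 (no descendant of Tenure in the set): holds — descendants of Tenure are {ParentIncome, Region}; none are in {Ability, UnionMember}.
Condition 2 (every backdoor path blocked by {Ability, UnionMember}):
  P1: blocked at fork node Ability ∈ conditioning set.
  P2: blocked at fork node Ability ∈ conditioning set.
{Ability, UnionMember} satisfies the backdoor criterion.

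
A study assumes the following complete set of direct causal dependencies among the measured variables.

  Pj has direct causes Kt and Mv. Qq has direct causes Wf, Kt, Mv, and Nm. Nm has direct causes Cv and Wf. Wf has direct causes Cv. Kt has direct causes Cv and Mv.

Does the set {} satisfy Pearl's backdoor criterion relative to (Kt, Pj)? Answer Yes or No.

Backdoor paths from Kt to Pj (paths whose first edge points into Kt):
  P1: Kt <- Mv -> Pj
  P2: Kt <- Cv -> Wf -> Nm -> Qq <- Mv -> Pj
  P3: Kt <- Cv -> Wf -> Qq <- Mv -> Pj
  P4: Kt <- Cv -> Nm <- Wf -> Qq <- Mv -> Pj
  P5: Kt <- Cv -> Nm -> Qq <- Mv -> Pj
Condition 1 (no descendant of Kt in the set): holds — descendants of Kt are {Pj, Qq}; none are in {}.
Condition 2 (every backdoor path blocked by {}):
  P1: open — no interior node is in the conditioning set.
  P2: blocked at collider Qq (neither it nor any descendant is in the conditioning set).
  P3: blocked at collider Qq (neither it nor any descendant is in the conditioning set).
  P4: blocked at collider Nm (neither it nor any descendant is in the conditioning set).
  P5: blocked at collider Qq (neither it nor any descendant is in the conditioning set).
{} does not satisfy the backdoor criterion.

No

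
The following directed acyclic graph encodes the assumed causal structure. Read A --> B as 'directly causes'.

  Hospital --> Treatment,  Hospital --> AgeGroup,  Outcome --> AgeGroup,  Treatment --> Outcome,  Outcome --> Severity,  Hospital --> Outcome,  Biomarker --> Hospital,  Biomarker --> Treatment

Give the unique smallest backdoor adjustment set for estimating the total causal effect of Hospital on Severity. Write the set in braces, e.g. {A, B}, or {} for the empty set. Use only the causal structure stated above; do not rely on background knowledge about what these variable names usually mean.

Variables eligible for adjustment (non-descendants of Hospital, excluding Hospital and Severity): {Biomarker}.
Backdoor paths from Hospital to Severity:
  P1: Hospital <- Biomarker -> Treatment -> Outcome -> Severity
The empty set is not sufficient: P1 (Hospital <- Biomarker -> Treatment -> Outcome -> Severity) has no collider blocking it and no conditioned non-collider, so it is open.
Try {Biomarker}:
  P1: blocked at fork node Biomarker ∈ conditioning set.
{Biomarker} contains no descendant of Hospital and blocks every backdoor path.
{Biomarker} is the unique smallest valid adjustment set.

{Biomarker}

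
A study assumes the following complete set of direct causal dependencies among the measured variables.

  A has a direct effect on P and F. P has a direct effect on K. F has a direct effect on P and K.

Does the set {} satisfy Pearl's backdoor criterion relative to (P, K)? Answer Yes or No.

No

Backdoor paths from P to K (paths whose first edge points into P):
  P1: P <- A -> F -> K
  P2: P <- F -> K
Condition 1 (no descendant of P in the set): holds — descendants of P are {K}; none are in {}.
Condition 2 (every backdoor path blocked by {}):
  P1: open — no interior node is in the conditioning set.
  P2: open — no interior node is in the conditioning set.
{} does not satisfy the backdoor criterion.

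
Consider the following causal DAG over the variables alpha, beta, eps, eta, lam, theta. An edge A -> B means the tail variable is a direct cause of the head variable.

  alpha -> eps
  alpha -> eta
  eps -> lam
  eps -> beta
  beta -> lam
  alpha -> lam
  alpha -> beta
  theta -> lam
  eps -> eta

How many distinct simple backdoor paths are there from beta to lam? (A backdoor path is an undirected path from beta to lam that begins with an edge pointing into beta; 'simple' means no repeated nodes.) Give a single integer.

A backdoor path from beta to lam is any simple undirected path whose first edge points into beta (i.e. leaves beta via a parent).
Parents of beta: {alpha, eps}.
Enumerating:
  P1: beta <- alpha -> eps -> lam
  P2: beta <- alpha -> eta <- eps -> lam
  P3: beta <- alpha -> lam
  P4: beta <- eps <- alpha -> lam
  P5: beta <- eps -> eta <- alpha -> lam
  P6: beta <- eps -> lam
That exhausts the simple backdoor paths. Count: 6.

6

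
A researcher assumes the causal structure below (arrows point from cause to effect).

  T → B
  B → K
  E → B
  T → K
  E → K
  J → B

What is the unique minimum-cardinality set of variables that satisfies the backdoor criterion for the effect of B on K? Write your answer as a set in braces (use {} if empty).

Variables eligible for adjustment (non-descendants of B, excluding B and K): {E, J, T}.
Backdoor paths from B to K:
  P1: B <- T -> K
  P2: B <- E -> K
The empty set is not sufficient: P1 (B <- T -> K) has no collider blocking it and no conditioned non-collider, so it is open.
Try {E, T}:
  P1: blocked at fork node T ∈ conditioning set.
  P2: blocked at fork node E ∈ conditioning set.
{E, T} contains no descendant of B and blocks every backdoor path.
Every element of {E, T} is needed (dropping E leaves P2 open; dropping T leaves P1 open), so no proper subset is valid.
Among all size-2 subsets of the eligible variables, only {E, T} blocks every backdoor path, so it is the unique smallest valid adjustment set.

{E, T}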